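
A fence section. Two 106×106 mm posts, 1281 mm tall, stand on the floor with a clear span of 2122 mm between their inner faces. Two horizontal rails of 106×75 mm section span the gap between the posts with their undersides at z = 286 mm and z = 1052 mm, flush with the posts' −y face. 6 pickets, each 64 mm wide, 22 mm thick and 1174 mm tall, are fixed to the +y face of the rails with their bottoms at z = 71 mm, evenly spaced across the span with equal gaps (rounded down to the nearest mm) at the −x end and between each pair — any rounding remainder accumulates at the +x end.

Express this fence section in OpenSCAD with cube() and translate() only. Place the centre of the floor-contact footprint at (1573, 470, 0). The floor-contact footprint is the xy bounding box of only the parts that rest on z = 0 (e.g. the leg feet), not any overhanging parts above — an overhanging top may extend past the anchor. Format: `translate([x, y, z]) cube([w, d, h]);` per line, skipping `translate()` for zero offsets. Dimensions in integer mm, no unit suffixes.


translate([406, 417, 0]) cube([106, 106, 1281]);
translate([2634, 417, 0]) cube([106, 106, 1281]);
translate([512, 417, 286]) cube([2122, 106, 75]);
translate([512, 417, 1052]) cube([2122, 106, 75]);
translate([760, 523, 71]) cube([64, 22, 1174]);
translate([1072, 523, 71]) cube([64, 22, 1174]);
translate([1384, 523, 71]) cube([64, 22, 1174]);
translate([1696, 523, 71]) cube([64, 22, 1174]);
translate([2008, 523, 71]) cube([64, 22, 1174]);
translate([2320, 523, 71]) cube([64, 22, 1174]);


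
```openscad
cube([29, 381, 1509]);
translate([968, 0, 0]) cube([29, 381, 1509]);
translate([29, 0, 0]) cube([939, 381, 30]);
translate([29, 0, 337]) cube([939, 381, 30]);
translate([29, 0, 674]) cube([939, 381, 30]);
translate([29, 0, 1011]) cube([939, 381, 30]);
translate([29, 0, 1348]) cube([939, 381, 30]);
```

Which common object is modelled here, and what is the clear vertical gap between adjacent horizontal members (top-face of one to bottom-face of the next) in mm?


A bookshelf. The clear shelf gap is 307 mm.

Two tall side panels with 5 horizontal boards between them — a bookshelf. The first two shelf undersides are at z = 0 and z = 337; with shelf thickness 30, the clear gap is 337 − 0 − 30 = 307 mm.


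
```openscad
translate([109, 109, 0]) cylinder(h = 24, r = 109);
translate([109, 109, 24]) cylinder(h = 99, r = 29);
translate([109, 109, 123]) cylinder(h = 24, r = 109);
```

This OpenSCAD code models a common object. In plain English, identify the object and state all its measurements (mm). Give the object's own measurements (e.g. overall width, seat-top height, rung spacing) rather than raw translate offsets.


A spool: two coaxial disc flanges of radius 109 mm and thickness 24 mm, joined by a core cylinder of radius 29 mm and height 99 mm. The lower flange rests on z = 0 and the three cylinders share a vertical axis.


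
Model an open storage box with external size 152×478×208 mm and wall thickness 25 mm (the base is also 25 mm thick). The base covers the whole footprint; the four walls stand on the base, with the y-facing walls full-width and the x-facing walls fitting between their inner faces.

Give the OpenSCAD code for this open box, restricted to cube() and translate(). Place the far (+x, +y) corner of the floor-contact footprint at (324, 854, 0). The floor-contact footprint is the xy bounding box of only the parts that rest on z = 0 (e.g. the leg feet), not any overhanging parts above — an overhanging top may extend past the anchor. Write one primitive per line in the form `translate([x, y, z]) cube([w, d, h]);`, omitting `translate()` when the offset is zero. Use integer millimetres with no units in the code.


translate([172, 376, 0]) cube([152, 478, 25]);
translate([172, 376, 25]) cube([152, 25, 183]);
translate([172, 829, 25]) cube([152, 25, 183]);
translate([172, 401, 25]) cube([25, 428, 183]);
translate([299, 401, 25]) cube([25, 428, 183]);


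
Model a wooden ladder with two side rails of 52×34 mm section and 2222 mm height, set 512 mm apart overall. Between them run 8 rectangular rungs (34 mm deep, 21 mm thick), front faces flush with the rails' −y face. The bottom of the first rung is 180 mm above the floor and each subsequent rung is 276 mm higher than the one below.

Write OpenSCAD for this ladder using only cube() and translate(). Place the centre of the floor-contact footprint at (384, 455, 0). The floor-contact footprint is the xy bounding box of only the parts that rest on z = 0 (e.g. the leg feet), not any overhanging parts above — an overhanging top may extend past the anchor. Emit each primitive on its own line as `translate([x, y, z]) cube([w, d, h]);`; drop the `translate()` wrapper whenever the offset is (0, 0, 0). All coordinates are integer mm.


// rung span = 512 - 2*52 = 408
// rung[k] z = 180 + k*276
translate([128, 438, 0]) cube([52, 34, 2222]);
translate([588, 438, 0]) cube([52, 34, 2222]);
translate([180, 438, 180]) cube([408, 34, 21]);
translate([180, 438, 456]) cube([408, 34, 21]);
translate([180, 438, 732]) cube([408, 34, 21]);
translate([180, 438, 1008]) cube([408, 34, 21]);
translate([180, 438, 1284]) cube([408, 34, 21]);
translate([180, 438, 1560]) cube([408, 34, 21]);
translate([180, 438, 1836]) cube([408, 34, 21]);
translate([180, 438, 2112]) cube([408, 34, 21]);


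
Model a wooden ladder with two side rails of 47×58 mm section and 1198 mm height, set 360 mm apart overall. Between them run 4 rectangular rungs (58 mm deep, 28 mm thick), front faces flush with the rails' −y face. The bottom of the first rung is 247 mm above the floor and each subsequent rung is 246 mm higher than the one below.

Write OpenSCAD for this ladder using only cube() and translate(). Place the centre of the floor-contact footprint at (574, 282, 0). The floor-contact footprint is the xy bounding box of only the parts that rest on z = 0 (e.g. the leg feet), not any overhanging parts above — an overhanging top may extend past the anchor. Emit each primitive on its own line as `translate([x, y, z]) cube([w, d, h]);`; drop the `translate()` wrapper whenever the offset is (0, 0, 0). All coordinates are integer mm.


translate([394, 253, 0]) cube([47, 58, 1198]);
translate([707, 253, 0]) cube([47, 58, 1198]);
translate([441, 253, 247]) cube([266, 58, 28]);
translate([441, 253, 493]) cube([266, 58, 28]);
translate([441, 253, 739]) cube([266, 58, 28]);
translate([441, 253, 985]) cube([266, 58, 28]);


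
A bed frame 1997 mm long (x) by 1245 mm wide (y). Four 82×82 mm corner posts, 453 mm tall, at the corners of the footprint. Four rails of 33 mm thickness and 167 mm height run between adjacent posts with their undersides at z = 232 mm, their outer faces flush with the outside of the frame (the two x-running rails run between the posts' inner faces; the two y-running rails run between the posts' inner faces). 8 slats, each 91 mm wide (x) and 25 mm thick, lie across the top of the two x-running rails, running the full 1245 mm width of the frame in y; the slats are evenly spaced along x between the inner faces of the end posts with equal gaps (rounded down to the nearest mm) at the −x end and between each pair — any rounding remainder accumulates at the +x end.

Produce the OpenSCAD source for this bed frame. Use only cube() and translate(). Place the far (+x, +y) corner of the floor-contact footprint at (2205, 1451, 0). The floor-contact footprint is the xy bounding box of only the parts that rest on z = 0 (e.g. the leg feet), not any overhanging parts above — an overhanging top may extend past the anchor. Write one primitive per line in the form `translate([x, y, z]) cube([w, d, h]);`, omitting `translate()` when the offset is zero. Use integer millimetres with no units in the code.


translate([208, 206, 0]) cube([82, 82, 453]);
translate([208, 1369, 0]) cube([82, 82, 453]);
translate([2123, 206, 0]) cube([82, 82, 453]);
translate([2123, 1369, 0]) cube([82, 82, 453]);
translate([290, 206, 232]) cube([1833, 33, 167]);
translate([290, 1418, 232]) cube([1833, 33, 167]);
translate([208, 288, 232]) cube([33, 1081, 167]);
translate([2172, 288, 232]) cube([33, 1081, 167]);
translate([412, 206, 399]) cube([91, 1245, 25]);
translate([625, 206, 399]) cube([91, 1245, 25]);
translate([838, 206, 399]) cube([91, 1245, 25]);
translate([1051, 206, 399]) cube([91, 1245, 25]);
translate([1264, 206, 399]) cube([91, 1245, 25]);
translate([1477, 206, 399]) cube([91, 1245, 25]);
translate([1690, 206, 399]) cube([91, 1245, 25]);
translate([1903, 206, 399]) cube([91, 1245, 25]);


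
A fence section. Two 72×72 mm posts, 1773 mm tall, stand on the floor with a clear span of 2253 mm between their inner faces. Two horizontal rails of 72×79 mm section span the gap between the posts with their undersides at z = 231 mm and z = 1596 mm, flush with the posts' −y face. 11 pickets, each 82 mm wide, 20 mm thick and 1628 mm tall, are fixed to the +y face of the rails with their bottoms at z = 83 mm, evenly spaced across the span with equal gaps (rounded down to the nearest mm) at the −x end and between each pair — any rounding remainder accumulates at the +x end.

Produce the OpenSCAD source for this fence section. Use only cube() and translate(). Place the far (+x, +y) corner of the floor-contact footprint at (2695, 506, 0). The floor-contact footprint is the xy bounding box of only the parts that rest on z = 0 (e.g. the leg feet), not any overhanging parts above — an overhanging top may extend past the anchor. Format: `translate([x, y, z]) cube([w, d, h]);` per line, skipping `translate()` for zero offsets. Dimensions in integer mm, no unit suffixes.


translate([298, 434, 0]) cube([72, 72, 1773]);
translate([2623, 434, 0]) cube([72, 72, 1773]);
translate([370, 434, 231]) cube([2253, 72, 79]);
translate([370, 434, 1596]) cube([2253, 72, 79]);
translate([482, 506, 83]) cube([82, 20, 1628]);
translate([676, 506, 83]) cube([82, 20, 1628]);
translate([870, 506, 83]) cube([82, 20, 1628]);
translate([1064, 506, 83]) cube([82, 20, 1628]);
translate([1258, 506, 83]) cube([82, 20, 1628]);
translate([1452, 506, 83]) cube([82, 20, 1628]);
translate([1646, 506, 83]) cube([82, 20, 1628]);
translate([1840, 506, 83]) cube([82, 20, 1628]);
translate([2034, 506, 83]) cube([82, 20, 1628]);
translate([2228, 506, 83]) cube([82, 20, 1628]);
translate([2422, 506, 83]) cube([82, 20, 1628]);


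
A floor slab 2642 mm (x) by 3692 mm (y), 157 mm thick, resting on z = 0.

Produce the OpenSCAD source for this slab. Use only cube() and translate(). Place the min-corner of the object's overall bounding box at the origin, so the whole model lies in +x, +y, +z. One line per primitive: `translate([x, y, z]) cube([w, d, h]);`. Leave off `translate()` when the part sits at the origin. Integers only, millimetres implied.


cube([2642, 3692, 157]);


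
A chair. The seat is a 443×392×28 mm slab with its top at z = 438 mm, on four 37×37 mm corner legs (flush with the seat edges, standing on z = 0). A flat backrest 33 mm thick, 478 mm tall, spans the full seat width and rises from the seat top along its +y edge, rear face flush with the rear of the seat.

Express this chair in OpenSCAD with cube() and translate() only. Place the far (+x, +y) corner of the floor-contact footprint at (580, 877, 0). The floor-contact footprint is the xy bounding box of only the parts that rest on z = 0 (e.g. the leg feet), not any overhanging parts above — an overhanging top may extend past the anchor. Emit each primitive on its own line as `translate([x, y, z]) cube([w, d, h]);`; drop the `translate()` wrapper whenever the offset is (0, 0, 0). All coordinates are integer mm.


translate([137, 485, 410]) cube([443, 392, 28]);
translate([137, 485, 0]) cube([37, 37, 410]);
translate([543, 485, 0]) cube([37, 37, 410]);
translate([137, 840, 0]) cube([37, 37, 410]);
translate([543, 840, 0]) cube([37, 37, 410]);
translate([137, 844, 438]) cube([443, 33, 478]);


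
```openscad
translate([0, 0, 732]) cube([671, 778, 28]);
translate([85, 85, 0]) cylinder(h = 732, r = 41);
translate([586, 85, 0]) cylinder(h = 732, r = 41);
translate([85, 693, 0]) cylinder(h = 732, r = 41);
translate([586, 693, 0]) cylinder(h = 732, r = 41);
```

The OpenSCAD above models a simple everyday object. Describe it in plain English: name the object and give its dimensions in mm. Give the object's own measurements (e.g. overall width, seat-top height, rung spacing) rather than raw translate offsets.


A rectangular dining table. The top is 671×778×28 mm with its upper surface at z = 760 mm. It stands on four round legs of 82 mm diameter, each leg's bounding box inset 44 mm from the nearest pair of top edges, running from the floor to the underside of the top.


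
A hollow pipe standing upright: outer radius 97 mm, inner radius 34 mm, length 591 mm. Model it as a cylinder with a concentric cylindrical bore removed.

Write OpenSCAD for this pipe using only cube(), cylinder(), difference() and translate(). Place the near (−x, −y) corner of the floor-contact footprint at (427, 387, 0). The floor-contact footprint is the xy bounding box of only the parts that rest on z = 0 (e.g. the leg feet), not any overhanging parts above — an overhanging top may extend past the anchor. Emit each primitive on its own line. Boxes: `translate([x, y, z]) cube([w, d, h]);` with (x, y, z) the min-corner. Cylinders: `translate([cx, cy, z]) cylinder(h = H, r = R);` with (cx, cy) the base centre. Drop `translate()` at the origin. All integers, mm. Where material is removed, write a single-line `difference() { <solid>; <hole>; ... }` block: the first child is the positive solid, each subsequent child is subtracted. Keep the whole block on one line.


difference() { translate([524, 484, 0]) cylinder(h = 591, r = 97); translate([524, 484, 0]) cylinder(h = 591, r = 34); }


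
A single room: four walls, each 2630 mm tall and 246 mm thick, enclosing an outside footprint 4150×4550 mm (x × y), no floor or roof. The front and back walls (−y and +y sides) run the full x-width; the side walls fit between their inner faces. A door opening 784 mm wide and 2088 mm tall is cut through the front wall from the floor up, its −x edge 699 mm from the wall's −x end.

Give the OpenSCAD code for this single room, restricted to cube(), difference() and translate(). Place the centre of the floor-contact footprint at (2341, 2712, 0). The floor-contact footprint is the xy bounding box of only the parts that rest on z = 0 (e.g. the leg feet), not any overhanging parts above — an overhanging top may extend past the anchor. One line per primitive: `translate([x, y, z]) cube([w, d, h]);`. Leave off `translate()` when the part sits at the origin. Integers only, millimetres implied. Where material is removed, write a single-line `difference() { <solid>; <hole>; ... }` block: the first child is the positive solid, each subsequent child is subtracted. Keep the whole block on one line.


difference() { translate([266, 437, 0]) cube([4150, 246, 2630]); translate([965, 437, 0]) cube([784, 246, 2088]); }
translate([266, 4741, 0]) cube([4150, 246, 2630]);
translate([266, 683, 0]) cube([246, 4058, 2630]);
translate([4170, 683, 0]) cube([246, 4058, 2630]);


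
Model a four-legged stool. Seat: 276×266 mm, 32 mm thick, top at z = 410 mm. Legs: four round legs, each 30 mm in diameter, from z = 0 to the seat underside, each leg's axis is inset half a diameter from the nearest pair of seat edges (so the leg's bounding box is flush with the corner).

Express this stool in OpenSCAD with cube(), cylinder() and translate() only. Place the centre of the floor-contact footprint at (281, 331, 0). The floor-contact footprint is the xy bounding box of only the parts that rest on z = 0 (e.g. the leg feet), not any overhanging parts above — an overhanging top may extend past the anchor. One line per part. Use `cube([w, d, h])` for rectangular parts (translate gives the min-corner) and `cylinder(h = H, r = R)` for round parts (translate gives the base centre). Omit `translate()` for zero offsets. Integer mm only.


translate([143, 198, 378]) cube([276, 266, 32]);
translate([158, 213, 0]) cylinder(h = 378, r = 15);
translate([404, 213, 0]) cylinder(h = 378, r = 15);
translate([158, 449, 0]) cylinder(h = 378, r = 15);
translate([404, 449, 0]) cylinder(h = 378, r = 15);


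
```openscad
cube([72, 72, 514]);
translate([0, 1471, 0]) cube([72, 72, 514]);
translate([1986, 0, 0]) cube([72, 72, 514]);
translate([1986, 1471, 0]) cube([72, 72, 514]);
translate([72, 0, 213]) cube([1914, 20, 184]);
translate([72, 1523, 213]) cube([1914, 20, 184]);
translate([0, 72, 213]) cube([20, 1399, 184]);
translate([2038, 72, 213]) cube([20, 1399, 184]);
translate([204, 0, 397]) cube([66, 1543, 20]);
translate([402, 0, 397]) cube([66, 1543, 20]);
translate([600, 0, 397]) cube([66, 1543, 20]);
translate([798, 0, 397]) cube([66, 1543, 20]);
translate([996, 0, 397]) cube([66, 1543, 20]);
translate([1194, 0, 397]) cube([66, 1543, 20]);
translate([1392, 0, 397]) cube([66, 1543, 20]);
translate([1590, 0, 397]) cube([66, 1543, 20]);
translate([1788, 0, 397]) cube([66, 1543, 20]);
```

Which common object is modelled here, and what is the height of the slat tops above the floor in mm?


A bed frame. The slat-top height is 417 mm.

Four posts, four rails, and a row of slats — a bed frame. Slats sit on the rails at z = 213 + 184 = 397; with slat thickness 20, the top is 417 mm.


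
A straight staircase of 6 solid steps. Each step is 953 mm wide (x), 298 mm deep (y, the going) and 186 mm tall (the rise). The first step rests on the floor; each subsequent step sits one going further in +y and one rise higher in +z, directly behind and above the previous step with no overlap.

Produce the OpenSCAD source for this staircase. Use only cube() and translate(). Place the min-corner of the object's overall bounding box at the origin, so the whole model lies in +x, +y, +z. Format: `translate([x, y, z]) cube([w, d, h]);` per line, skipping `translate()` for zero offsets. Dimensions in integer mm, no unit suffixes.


cube([953, 298, 186]);
translate([0, 298, 186]) cube([953, 298, 186]);
translate([0, 596, 372]) cube([953, 298, 186]);
translate([0, 894, 558]) cube([953, 298, 186]);
translate([0, 1192, 744]) cube([953, 298, 186]);
translate([0, 1490, 930]) cube([953, 298, 186]);


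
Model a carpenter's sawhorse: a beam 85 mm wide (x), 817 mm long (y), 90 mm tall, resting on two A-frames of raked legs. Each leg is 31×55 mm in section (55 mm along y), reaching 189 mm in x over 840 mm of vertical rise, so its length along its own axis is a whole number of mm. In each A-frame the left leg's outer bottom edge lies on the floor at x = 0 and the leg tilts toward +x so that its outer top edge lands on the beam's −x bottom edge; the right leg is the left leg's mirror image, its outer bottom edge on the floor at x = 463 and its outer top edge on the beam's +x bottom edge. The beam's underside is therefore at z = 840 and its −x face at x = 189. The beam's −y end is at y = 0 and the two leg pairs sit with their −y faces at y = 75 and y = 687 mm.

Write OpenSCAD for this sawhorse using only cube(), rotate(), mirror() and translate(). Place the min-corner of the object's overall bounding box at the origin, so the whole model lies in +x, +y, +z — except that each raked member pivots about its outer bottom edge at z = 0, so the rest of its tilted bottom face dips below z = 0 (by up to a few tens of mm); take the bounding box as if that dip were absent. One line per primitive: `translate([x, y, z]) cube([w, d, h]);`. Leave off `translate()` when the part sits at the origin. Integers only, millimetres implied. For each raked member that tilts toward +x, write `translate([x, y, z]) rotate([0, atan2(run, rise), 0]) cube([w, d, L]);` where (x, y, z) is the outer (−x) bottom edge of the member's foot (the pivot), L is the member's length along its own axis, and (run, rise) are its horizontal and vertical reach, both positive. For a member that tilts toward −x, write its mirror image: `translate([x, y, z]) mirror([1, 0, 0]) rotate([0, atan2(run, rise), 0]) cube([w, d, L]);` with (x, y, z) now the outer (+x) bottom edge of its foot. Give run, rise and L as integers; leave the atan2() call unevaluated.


translate([189, 0, 840]) cube([85, 817, 90]);
translate([0, 75, 0]) rotate([0, atan2(189, 840), 0]) cube([31, 55, 861]);
translate([463, 75, 0]) mirror([1, 0, 0]) rotate([0, atan2(189, 840), 0]) cube([31, 55, 861]);
translate([0, 687, 0]) rotate([0, atan2(189, 840), 0]) cube([31, 55, 861]);
translate([463, 687, 0]) mirror([1, 0, 0]) rotate([0, atan2(189, 840), 0]) cube([31, 55, 861]);


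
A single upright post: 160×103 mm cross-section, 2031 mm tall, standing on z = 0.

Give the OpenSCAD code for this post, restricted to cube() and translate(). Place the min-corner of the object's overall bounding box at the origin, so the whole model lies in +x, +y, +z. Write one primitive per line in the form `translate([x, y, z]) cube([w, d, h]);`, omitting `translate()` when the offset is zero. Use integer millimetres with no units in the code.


cube([160, 103, 2031]);


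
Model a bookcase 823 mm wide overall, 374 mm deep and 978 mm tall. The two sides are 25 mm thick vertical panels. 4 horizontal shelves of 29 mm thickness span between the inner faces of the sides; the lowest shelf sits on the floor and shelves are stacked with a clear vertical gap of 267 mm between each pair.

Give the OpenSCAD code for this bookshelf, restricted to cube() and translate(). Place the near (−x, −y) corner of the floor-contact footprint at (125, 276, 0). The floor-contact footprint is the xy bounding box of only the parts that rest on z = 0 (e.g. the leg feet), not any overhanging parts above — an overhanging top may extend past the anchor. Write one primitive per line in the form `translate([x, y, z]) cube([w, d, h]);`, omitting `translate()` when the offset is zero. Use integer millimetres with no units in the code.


translate([125, 276, 0]) cube([25, 374, 978]);
translate([923, 276, 0]) cube([25, 374, 978]);
translate([150, 276, 0]) cube([773, 374, 29]);
translate([150, 276, 296]) cube([773, 374, 29]);
translate([150, 276, 592]) cube([773, 374, 29]);
translate([150, 276, 888]) cube([773, 374, 29]);


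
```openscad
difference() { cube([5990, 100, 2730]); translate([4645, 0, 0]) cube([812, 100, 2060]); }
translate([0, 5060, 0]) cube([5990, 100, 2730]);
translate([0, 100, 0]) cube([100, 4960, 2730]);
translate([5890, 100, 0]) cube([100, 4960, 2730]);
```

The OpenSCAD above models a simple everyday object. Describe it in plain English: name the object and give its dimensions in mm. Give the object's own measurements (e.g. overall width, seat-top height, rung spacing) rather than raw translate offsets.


A single room: four walls, each 2730 mm tall and 100 mm thick, enclosing an outside footprint 5990×5160 mm (x × y), no floor or roof. The front and back walls (−y and +y sides) run the full x-width; the side walls fit between their inner faces. A door opening 812 mm wide and 2060 mm tall is cut through the front wall from the floor up, its −x edge 4645 mm from the wall's −x end.


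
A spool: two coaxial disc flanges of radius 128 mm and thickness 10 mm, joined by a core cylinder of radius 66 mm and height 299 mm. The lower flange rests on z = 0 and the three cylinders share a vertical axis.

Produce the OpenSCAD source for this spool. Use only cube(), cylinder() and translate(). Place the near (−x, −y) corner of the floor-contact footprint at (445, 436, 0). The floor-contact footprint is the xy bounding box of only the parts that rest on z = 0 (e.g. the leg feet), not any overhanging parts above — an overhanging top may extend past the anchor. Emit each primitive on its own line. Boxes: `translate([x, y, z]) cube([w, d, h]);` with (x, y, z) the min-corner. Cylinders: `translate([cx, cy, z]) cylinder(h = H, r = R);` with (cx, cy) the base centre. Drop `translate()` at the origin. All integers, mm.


translate([573, 564, 0]) cylinder(h = 10, r = 128);
translate([573, 564, 10]) cylinder(h = 299, r = 66);
translate([573, 564, 309]) cylinder(h = 10, r = 128);


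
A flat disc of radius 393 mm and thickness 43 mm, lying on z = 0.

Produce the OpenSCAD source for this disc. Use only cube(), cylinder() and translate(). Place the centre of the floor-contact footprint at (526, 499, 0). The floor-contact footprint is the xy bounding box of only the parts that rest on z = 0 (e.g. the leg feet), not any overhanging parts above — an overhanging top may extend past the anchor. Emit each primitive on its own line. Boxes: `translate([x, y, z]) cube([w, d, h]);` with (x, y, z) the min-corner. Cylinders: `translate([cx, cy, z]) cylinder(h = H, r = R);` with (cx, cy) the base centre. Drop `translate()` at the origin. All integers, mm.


translate([526, 499, 0]) cylinder(h = 43, r = 393);


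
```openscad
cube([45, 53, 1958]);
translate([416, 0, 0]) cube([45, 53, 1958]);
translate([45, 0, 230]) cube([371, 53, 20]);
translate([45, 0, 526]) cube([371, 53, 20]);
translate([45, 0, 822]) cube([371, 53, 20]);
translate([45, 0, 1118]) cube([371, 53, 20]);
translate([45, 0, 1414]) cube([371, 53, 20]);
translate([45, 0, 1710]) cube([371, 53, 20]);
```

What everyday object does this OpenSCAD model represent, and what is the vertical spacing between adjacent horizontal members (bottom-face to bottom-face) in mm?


A ladder. The rung spacing is 296 mm.

Two tall 45×53 posts with 6 short bars between them — a ladder. Adjacent rungs sit at z = 230 and z = 526, so the spacing is 526 − 230 = 296 mm.


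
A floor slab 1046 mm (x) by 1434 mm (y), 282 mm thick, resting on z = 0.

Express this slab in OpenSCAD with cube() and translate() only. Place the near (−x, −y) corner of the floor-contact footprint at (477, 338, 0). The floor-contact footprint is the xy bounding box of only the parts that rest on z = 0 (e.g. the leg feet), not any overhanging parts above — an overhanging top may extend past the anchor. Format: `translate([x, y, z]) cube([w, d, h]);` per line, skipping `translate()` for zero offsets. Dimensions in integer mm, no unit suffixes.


translate([477, 338, 0]) cube([1046, 1434, 282]);


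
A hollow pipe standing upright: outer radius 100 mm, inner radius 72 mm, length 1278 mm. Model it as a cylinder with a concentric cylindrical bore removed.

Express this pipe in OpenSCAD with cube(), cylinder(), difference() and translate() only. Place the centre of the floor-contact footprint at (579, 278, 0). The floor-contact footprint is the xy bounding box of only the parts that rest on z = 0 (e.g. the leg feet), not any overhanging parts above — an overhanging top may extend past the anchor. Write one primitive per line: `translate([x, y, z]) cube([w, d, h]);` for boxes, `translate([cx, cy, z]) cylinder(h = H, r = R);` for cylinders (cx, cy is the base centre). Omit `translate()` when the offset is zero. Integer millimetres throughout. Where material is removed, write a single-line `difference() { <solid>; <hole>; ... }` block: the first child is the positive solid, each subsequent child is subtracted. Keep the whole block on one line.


difference() { translate([579, 278, 0]) cylinder(h = 1278, r = 100); translate([579, 278, 0]) cylinder(h = 1278, r = 72); }


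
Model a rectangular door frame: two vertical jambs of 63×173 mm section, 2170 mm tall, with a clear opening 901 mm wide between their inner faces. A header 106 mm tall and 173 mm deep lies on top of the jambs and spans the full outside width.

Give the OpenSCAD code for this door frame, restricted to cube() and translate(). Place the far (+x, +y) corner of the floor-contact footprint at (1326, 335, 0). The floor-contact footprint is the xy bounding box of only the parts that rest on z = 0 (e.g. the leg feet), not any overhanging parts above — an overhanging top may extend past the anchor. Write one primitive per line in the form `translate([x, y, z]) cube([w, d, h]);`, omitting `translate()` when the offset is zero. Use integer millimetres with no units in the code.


translate([299, 162, 0]) cube([63, 173, 2170]);
translate([1263, 162, 0]) cube([63, 173, 2170]);
translate([299, 162, 2170]) cube([1027, 173, 106]);


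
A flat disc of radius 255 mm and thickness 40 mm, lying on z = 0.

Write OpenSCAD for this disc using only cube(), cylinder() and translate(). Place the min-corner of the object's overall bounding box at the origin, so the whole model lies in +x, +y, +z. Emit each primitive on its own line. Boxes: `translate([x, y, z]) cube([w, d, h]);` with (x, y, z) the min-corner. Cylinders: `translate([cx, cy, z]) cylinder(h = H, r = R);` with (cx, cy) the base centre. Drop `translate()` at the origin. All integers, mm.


translate([255, 255, 0]) cylinder(h = 40, r = 255);


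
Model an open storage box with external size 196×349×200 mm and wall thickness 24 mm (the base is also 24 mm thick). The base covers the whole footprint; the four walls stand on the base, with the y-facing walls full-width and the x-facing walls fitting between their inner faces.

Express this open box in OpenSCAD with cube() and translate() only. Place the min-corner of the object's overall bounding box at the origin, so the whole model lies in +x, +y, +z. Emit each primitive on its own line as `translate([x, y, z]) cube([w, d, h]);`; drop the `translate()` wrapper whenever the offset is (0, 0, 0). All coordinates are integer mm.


cube([196, 349, 24]);
translate([0, 0, 24]) cube([196, 24, 176]);
translate([0, 325, 24]) cube([196, 24, 176]);
translate([0, 24, 24]) cube([24, 301, 176]);
translate([172, 24, 24]) cube([24, 301, 176]);


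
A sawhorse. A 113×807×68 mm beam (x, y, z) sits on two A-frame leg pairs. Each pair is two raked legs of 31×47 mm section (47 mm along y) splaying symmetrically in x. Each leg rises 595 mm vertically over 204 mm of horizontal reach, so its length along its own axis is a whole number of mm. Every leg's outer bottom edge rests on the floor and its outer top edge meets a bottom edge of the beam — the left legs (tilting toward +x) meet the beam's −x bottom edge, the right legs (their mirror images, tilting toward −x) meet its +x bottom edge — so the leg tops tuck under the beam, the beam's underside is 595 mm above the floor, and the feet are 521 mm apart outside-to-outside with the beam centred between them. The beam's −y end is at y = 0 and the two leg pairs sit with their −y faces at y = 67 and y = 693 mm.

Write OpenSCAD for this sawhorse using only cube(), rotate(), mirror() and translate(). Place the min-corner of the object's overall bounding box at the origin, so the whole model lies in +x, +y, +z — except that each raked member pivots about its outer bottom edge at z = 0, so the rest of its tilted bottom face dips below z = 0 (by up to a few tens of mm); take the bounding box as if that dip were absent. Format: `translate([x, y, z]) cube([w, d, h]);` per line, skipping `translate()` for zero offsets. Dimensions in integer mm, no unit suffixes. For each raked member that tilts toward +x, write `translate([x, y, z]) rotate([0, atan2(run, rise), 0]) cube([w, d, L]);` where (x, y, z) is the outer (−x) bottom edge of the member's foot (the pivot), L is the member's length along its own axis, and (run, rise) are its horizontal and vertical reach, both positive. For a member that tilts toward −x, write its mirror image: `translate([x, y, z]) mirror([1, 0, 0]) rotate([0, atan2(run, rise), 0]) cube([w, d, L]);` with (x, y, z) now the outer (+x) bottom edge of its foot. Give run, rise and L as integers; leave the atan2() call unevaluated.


// leg length = √(204² + 595²) = 629
// right-leg outer foot x = 2·204 + 113 = 521
// beam min-corner = (204, 0, 595)
translate([204, 0, 595]) cube([113, 807, 68]);
translate([0, 67, 0]) rotate([0, atan2(204, 595), 0]) cube([31, 47, 629]);
translate([521, 67, 0]) mirror([1, 0, 0]) rotate([0, atan2(204, 595), 0]) cube([31, 47, 629]);
translate([0, 693, 0]) rotate([0, atan2(204, 595), 0]) cube([31, 47, 629]);
translate([521, 693, 0]) mirror([1, 0, 0]) rotate([0, atan2(204, 595), 0]) cube([31, 47, 629]);


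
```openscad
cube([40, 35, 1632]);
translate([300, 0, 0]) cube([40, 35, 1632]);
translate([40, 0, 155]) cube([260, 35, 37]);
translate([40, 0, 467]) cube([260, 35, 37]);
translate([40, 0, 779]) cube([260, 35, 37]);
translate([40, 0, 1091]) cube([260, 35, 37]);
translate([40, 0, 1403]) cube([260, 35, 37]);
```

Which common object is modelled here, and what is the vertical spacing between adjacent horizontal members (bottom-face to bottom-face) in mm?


A ladder. The rung spacing is 312 mm.

Two tall 40×35 posts with 5 short bars between them — a ladder. Adjacent rungs sit at z = 155 and z = 467, so the spacing is 467 − 155 = 312 mm.


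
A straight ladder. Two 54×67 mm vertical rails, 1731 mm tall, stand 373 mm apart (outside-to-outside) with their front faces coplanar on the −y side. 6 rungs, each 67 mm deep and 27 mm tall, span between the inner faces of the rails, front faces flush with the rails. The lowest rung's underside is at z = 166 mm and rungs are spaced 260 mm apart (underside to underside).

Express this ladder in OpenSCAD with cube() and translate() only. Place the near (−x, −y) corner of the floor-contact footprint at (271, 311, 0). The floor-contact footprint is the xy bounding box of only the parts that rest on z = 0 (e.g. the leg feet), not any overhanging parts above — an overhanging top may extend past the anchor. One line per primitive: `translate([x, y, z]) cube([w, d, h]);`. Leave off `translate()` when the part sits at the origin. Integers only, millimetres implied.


translate([271, 311, 0]) cube([54, 67, 1731]);
translate([590, 311, 0]) cube([54, 67, 1731]);
translate([325, 311, 166]) cube([265, 67, 27]);
translate([325, 311, 426]) cube([265, 67, 27]);
translate([325, 311, 686]) cube([265, 67, 27]);
translate([325, 311, 946]) cube([265, 67, 27]);
translate([325, 311, 1206]) cube([265, 67, 27]);
translate([325, 311, 1466]) cube([265, 67, 27]);


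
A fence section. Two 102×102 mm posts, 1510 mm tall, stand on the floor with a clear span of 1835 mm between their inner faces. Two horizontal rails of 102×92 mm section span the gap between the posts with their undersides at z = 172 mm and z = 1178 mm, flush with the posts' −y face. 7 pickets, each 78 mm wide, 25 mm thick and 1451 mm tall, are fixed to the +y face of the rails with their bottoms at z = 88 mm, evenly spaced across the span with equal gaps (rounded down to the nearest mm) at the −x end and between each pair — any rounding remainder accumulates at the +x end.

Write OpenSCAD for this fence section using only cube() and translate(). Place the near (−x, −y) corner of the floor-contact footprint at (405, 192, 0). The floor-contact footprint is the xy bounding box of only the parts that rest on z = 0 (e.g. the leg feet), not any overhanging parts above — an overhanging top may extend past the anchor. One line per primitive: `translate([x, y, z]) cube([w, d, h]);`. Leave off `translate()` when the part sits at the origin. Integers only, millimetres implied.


translate([405, 192, 0]) cube([102, 102, 1510]);
translate([2342, 192, 0]) cube([102, 102, 1510]);
translate([507, 192, 172]) cube([1835, 102, 92]);
translate([507, 192, 1178]) cube([1835, 102, 92]);
translate([668, 294, 88]) cube([78, 25, 1451]);
translate([907, 294, 88]) cube([78, 25, 1451]);
translate([1146, 294, 88]) cube([78, 25, 1451]);
translate([1385, 294, 88]) cube([78, 25, 1451]);
translate([1624, 294, 88]) cube([78, 25, 1451]);
translate([1863, 294, 88]) cube([78, 25, 1451]);
translate([2102, 294, 88]) cube([78, 25, 1451]);


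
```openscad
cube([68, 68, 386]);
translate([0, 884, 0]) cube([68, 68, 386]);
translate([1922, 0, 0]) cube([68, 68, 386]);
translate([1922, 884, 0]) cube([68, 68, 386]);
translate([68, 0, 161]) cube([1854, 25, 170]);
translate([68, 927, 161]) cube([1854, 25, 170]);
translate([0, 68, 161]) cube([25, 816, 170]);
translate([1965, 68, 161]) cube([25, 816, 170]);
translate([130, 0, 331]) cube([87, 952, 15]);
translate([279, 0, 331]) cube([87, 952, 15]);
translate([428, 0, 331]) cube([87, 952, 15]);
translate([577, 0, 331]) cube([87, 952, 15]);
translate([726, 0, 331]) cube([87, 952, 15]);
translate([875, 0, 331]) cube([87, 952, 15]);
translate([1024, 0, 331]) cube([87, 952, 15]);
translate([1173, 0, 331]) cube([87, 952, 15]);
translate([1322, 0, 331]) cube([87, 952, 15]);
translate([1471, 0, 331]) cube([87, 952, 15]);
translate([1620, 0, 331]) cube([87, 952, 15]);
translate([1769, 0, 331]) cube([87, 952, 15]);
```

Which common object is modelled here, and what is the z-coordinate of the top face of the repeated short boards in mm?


A bed frame. The slat-top height is 346 mm.

Four posts, four rails, and a row of slats — a bed frame. Slats sit on the rails at z = 161 + 170 = 331; with slat thickness 15, the top is 346 mm.


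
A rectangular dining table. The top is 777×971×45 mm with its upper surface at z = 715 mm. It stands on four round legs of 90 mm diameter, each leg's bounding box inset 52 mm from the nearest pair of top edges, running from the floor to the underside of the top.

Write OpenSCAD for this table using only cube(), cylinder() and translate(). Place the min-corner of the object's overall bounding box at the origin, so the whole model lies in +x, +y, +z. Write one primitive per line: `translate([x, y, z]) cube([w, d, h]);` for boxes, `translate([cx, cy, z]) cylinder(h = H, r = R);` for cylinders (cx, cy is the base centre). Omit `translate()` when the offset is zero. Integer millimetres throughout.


translate([0, 0, 670]) cube([777, 971, 45]);
translate([97, 97, 0]) cylinder(h = 670, r = 45);
translate([680, 97, 0]) cylinder(h = 670, r = 45);
translate([97, 874, 0]) cylinder(h = 670, r = 45);
translate([680, 874, 0]) cylinder(h = 670, r = 45);


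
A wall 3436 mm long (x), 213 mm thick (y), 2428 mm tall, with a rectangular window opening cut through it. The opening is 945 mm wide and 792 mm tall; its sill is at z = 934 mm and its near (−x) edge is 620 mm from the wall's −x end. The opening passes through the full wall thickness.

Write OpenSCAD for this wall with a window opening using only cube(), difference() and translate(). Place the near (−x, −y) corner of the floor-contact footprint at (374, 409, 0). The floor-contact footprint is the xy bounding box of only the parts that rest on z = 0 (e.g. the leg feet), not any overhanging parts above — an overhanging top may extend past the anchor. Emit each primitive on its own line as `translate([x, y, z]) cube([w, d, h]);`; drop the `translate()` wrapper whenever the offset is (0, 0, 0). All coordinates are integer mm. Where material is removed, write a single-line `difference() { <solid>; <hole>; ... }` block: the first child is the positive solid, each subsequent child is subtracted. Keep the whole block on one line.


difference() { translate([374, 409, 0]) cube([3436, 213, 2428]); translate([994, 409, 934]) cube([945, 213, 792]); }


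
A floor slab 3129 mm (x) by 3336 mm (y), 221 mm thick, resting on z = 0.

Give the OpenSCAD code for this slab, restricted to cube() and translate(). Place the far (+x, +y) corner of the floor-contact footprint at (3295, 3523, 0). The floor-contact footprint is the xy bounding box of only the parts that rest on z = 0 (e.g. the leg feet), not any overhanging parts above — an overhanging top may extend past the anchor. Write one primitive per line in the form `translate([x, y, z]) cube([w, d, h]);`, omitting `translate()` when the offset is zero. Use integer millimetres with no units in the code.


translate([166, 187, 0]) cube([3129, 3336, 221]);


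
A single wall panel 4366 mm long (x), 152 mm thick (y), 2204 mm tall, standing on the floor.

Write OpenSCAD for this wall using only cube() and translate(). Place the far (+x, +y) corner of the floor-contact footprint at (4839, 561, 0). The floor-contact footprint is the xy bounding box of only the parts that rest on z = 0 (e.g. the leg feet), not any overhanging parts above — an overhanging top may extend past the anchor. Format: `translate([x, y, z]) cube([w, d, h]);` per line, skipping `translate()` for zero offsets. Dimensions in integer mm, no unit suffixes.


translate([473, 409, 0]) cube([4366, 152, 2204]);
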